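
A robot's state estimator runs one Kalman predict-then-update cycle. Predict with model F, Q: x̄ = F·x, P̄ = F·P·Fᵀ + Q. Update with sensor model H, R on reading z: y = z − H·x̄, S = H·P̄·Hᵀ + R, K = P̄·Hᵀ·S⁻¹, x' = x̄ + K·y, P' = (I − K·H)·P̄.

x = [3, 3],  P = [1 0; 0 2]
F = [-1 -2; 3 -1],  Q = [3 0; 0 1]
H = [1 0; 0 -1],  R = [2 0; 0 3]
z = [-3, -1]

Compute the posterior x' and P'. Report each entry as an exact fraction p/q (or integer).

x' = [-43/11, 23/11]
P' = [358/209 6/209; 6/209 501/209]

x̄ = F·x = [-9, 6]
P̄ = F·P·Fᵀ + Q = [12 1; 1 12]
y = z − H·x̄ = [6, 5]
S = H·P̄·Hᵀ + R = [14 -1; -1 15]
K = P̄·Hᵀ·S⁻¹ = [179/209 -2/209; 3/209 -167/209]
x' = x̄ + K·y = [-43/11, 23/11]
P' = (I − K·H)·P̄ = [358/209 6/209; 6/209 501/209]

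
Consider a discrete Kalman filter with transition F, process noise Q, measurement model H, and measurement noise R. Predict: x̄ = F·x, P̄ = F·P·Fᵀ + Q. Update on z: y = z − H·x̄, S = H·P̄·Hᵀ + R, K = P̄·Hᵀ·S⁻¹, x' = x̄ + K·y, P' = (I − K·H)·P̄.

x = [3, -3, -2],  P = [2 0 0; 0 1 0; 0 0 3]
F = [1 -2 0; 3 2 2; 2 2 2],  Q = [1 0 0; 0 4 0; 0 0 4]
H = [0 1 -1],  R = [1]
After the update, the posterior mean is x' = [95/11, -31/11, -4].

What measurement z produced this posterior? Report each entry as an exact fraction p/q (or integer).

x̄ = F·x = [9, -1, -4]
P̄ = F·P·Fᵀ + Q = [7 2 0; 2 38 28; 0 28 28]
S = H·P̄·Hᵀ + R = [11]
K = P̄·Hᵀ·S⁻¹ = [2/11; 10/11; 0]
x' − x̄ = [-4/11, -20/11, 0] = K·y
y = (KᵀK)⁻¹·Kᵀ·(x' − x̄) = [-2]
z = y + H·x̄ = [-2] + [3] = [1]

z = [1]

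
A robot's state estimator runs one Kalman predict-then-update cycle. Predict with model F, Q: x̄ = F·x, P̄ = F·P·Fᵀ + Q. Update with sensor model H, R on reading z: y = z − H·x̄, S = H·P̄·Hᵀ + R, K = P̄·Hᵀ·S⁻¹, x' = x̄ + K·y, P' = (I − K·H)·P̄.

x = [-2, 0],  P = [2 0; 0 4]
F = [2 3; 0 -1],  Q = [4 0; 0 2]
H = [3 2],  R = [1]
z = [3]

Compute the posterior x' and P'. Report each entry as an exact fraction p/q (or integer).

x̄ = F·x = [-4, 0]
P̄ = F·P·Fᵀ + Q = [48 -12; -12 6]
y = z − H·x̄ = [15]
S = H·P̄·Hᵀ + R = [313]
K = P̄·Hᵀ·S⁻¹ = [120/313; -24/313]
x' = x̄ + K·y = [548/313, -360/313]
P' = (I − K·H)·P̄ = [624/313 -876/313; -876/313 1302/313]

x' = [548/313, -360/313]
P' = [624/313 -876/313; -876/313 1302/313]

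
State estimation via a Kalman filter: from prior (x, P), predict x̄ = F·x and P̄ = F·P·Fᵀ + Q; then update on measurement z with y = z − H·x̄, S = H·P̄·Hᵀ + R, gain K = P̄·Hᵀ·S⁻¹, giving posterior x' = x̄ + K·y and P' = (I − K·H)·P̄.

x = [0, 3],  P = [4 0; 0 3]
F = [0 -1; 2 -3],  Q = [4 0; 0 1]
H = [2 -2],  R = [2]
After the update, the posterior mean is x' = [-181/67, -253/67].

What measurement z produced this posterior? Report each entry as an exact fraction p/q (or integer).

z = [2]

x̄ = F·x = [-3, -9]
P̄ = F·P·Fᵀ + Q = [7 9; 9 44]
S = H·P̄·Hᵀ + R = [134]
K = P̄·Hᵀ·S⁻¹ = [-2/67; -35/67]
x' − x̄ = [20/67, 350/67] = K·y
y = (KᵀK)⁻¹·Kᵀ·(x' − x̄) = [-10]
z = y + H·x̄ = [-10] + [12] = [2]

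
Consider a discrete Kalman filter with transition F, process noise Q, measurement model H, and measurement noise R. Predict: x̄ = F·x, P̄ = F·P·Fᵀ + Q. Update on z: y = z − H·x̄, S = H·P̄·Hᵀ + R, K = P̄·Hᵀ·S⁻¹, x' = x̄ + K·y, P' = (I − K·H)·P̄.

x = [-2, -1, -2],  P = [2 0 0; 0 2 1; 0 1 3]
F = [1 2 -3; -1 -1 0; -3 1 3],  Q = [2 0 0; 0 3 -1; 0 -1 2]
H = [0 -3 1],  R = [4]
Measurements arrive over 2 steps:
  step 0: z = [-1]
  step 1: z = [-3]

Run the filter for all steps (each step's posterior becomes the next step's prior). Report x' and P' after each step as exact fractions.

step 0: x̄ = F·x = [2, 3, -1]
step 0: P̄ = F·P·Fᵀ + Q = [27 -3 -26; -3 7 0; -26 0 55]
step 0: y = z − H·x̄ = [9]
step 0: S = H·P̄·Hᵀ + R = [122]
step 0: K = P̄·Hᵀ·S⁻¹ = [-17/122; -21/122; 55/122]
step 0: x' = x̄ + K·y = [91/122, 177/122, 373/122]
step 0: P' = (I − K·H)·P̄ = [3005/122 -723/122 -2237/122; -723/122 413/122 1155/122; -2237/122 1155/122 3685/122]
step 1: x̄ = F·x = [-337/61, -134/61, 1023/122]
step 1: P̄ = F·P·Fᵀ + Q = [17368/61 -2454/61 -30559/61; -2454/61 1169/61 5140/61; -30559/61 5140/61 112401/122]
step 1: y = z − H·x̄ = [-2193/122]
step 1: S = H·P̄·Hᵀ + R = [72251/122]
step 1: K = P̄·Hᵀ·S⁻¹ = [-46394/72251; 3266/72251; 81561/72251]
step 1: x' = x̄ + K·y = [434794/72251, -217423/72251, -860250/72251]
step 1: P' = (I − K·H)·P̄ = [2928750/72251 -1664632/72251 -5179472/72251; -1664632/72251 1297181/72251 3904607/72251; -5179472/72251 3904607/72251 12040065/72251]

step 0: x' = [91/122, 177/122, 373/122], P' = [3005/122 -723/122 -2237/122; -723/122 413/122 1155/122; -2237/122 1155/122 3685/122]
step 1: x' = [434794/72251, -217423/72251, -860250/72251], P' = [2928750/72251 -1664632/72251 -5179472/72251; -1664632/72251 1297181/72251 3904607/72251; -5179472/72251 3904607/72251 12040065/72251]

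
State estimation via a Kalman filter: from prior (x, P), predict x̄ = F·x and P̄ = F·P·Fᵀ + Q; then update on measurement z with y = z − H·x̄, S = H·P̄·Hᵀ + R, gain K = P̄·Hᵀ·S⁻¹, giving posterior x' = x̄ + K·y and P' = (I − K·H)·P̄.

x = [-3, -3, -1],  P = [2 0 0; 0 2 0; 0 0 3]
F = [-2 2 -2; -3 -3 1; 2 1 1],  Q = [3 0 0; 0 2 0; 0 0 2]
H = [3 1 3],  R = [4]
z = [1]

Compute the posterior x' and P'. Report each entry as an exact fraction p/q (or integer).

x̄ = F·x = [2, 17, -10]
P̄ = F·P·Fᵀ + Q = [31 -6 -10; -6 41 -15; -10 -15 15]
y = z − H·x̄ = [8]
S = H·P̄·Hᵀ + R = [153]
K = P̄·Hᵀ·S⁻¹ = [19/51; -22/153; 0]
x' = x̄ + K·y = [254/51, 2425/153, -10]
P' = (I − K·H)·P̄ = [166/17 112/51 -10; 112/51 5789/153 -15; -10 -15 15]

x' = [254/51, 2425/153, -10]
P' = [166/17 112/51 -10; 112/51 5789/153 -15; -10 -15 15]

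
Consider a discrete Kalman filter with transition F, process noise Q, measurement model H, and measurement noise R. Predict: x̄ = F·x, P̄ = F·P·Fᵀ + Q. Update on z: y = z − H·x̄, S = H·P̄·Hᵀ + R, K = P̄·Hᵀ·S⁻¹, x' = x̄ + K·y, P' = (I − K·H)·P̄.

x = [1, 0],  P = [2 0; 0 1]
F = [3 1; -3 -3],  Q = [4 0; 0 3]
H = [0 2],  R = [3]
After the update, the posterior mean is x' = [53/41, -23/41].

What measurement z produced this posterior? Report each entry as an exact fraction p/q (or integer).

z = [-1]

x̄ = F·x = [3, -3]
P̄ = F·P·Fᵀ + Q = [23 -21; -21 30]
S = H·P̄·Hᵀ + R = [123]
K = P̄·Hᵀ·S⁻¹ = [-14/41; 20/41]
x' − x̄ = [-70/41, 100/41] = K·y
y = (KᵀK)⁻¹·Kᵀ·(x' − x̄) = [5]
z = y + H·x̄ = [5] + [-6] = [-1]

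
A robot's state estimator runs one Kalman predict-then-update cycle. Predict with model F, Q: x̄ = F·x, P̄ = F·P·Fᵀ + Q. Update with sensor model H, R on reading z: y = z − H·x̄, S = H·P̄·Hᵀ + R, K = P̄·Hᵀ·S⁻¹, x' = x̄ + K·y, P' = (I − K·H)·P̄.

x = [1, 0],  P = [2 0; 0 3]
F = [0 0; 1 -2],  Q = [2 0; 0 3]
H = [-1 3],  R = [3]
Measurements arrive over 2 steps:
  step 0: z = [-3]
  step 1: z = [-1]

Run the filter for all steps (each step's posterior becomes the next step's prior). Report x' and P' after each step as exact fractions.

step 0: x' = [6/79, -74/79], P' = [156/79 51/79; 51/79 85/158]
step 1: x' = [541/1813, -307/3626], P' = [3468/1813 1077/1813; 1077/1813 1795/3626]

step 0: x̄ = F·x = [0, 1]
step 0: P̄ = F·P·Fᵀ + Q = [2 0; 0 17]
step 0: y = z − H·x̄ = [-6]
step 0: S = H·P̄·Hᵀ + R = [158]
step 0: K = P̄·Hᵀ·S⁻¹ = [-1/79; 51/158]
step 0: x' = x̄ + K·y = [6/79, -74/79]
step 0: P' = (I − K·H)·P̄ = [156/79 51/79; 51/79 85/158]
step 1: x̄ = F·x = [0, 154/79]
step 1: P̄ = F·P·Fᵀ + Q = [2 0; 0 359/79]
step 1: y = z − H·x̄ = [-541/79]
step 1: S = H·P̄·Hᵀ + R = [3626/79]
step 1: K = P̄·Hᵀ·S⁻¹ = [-79/1813; 1077/3626]
step 1: x' = x̄ + K·y = [541/1813, -307/3626]
step 1: P' = (I − K·H)·P̄ = [3468/1813 1077/1813; 1077/1813 1795/3626]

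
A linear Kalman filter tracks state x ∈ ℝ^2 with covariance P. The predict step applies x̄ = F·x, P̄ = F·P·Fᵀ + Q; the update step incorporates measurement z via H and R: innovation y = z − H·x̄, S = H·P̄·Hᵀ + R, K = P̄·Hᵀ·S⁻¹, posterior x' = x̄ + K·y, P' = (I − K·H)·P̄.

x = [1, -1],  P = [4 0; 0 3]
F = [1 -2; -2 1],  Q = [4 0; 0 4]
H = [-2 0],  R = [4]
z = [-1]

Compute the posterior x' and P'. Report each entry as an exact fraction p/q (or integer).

x' = [13/21, -4/3]
P' = [20/21 -2/3; -2/3 41/3]

x̄ = F·x = [3, -3]
P̄ = F·P·Fᵀ + Q = [20 -14; -14 23]
y = z − H·x̄ = [5]
S = H·P̄·Hᵀ + R = [84]
K = P̄·Hᵀ·S⁻¹ = [-10/21; 1/3]
x' = x̄ + K·y = [13/21, -4/3]
P' = (I − K·H)·P̄ = [20/21 -2/3; -2/3 41/3]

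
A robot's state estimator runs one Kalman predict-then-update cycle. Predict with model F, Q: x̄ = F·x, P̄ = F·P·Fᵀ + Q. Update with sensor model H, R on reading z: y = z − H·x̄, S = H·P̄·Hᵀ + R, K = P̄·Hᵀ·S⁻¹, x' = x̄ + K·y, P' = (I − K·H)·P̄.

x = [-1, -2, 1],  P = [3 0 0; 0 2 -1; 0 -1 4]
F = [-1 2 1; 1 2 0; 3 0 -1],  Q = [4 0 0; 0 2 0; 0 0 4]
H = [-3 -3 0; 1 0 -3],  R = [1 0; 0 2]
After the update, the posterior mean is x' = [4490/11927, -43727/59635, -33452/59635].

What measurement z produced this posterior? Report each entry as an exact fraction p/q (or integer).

z = [1, 2]

x̄ = F·x = [-2, -5, -4]
P̄ = F·P·Fᵀ + Q = [15 3 -11; 3 13 11; -11 11 35]
S = H·P̄·Hᵀ + R = [307 -54; -54 398]
K = P̄·Hᵀ·S⁻¹ = [-1890/11927 1182/11927; -10362/59635 -5901/59635; -3132/59635 -17806/59635]
x' − x̄ = [28344/11927, 254448/59635, 205088/59635] = K·y
y = (KᵀK)⁻¹·Kᵀ·(x' − x̄) = [-20, -8]
z = y + H·x̄ = [-20, -8] + [21, 10] = [1, 2]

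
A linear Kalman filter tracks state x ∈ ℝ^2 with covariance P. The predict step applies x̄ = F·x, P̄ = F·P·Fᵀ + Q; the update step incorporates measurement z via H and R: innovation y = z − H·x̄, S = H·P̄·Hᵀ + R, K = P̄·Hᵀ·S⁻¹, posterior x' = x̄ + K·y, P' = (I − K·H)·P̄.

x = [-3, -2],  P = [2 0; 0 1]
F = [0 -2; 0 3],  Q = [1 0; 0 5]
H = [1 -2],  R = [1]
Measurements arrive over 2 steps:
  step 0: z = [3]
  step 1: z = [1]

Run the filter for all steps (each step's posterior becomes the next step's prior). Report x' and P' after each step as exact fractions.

step 0: x' = [123/86, -37/43], P' = [141/86 31/43; 31/43 24/43]
step 1: x' = [1759/2482, -244/1241], P' = [3783/2482 839/1241; 839/1241 671/1241]

step 0: x̄ = F·x = [4, -6]
step 0: P̄ = F·P·Fᵀ + Q = [5 -6; -6 14]
step 0: y = z − H·x̄ = [-13]
step 0: S = H·P̄·Hᵀ + R = [86]
step 0: K = P̄·Hᵀ·S⁻¹ = [17/86; -17/43]
step 0: x' = x̄ + K·y = [123/86, -37/43]
step 0: P' = (I − K·H)·P̄ = [141/86 31/43; 31/43 24/43]
step 1: x̄ = F·x = [74/43, -111/43]
step 1: P̄ = F·P·Fᵀ + Q = [139/43 -144/43; -144/43 431/43]
step 1: y = z − H·x̄ = [-253/43]
step 1: S = H·P̄·Hᵀ + R = [2482/43]
step 1: K = P̄·Hᵀ·S⁻¹ = [427/2482; -503/1241]
step 1: x' = x̄ + K·y = [1759/2482, -244/1241]
step 1: P' = (I − K·H)·P̄ = [3783/2482 839/1241; 839/1241 671/1241]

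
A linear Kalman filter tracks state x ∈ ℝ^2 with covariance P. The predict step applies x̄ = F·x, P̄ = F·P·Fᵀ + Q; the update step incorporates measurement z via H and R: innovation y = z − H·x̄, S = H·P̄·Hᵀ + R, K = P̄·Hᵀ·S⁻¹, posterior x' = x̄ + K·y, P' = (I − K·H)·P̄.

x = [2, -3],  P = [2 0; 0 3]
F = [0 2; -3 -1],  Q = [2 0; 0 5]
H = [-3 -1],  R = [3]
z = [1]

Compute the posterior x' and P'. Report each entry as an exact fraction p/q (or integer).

x' = [6/119, -197/119]
P' = [370/119 -1002/119; -1002/119 3030/119]

x̄ = F·x = [-6, -3]
P̄ = F·P·Fᵀ + Q = [14 -6; -6 26]
y = z − H·x̄ = [-20]
S = H·P̄·Hᵀ + R = [119]
K = P̄·Hᵀ·S⁻¹ = [-36/119; -8/119]
x' = x̄ + K·y = [6/119, -197/119]
P' = (I − K·H)·P̄ = [370/119 -1002/119; -1002/119 3030/119]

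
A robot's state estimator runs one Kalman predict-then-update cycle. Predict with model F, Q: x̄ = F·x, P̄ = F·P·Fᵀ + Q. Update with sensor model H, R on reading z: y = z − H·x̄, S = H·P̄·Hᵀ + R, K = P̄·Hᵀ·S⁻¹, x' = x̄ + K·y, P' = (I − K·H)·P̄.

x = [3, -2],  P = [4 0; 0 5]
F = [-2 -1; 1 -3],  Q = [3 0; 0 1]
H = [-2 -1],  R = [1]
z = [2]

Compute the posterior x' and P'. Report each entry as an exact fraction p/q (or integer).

x' = [-173/35, 1383/175]
P' = [47/7 -459/35; -459/35 4654/175]

x̄ = F·x = [-4, 9]
P̄ = F·P·Fᵀ + Q = [24 7; 7 50]
y = z − H·x̄ = [3]
S = H·P̄·Hᵀ + R = [175]
K = P̄·Hᵀ·S⁻¹ = [-11/35; -64/175]
x' = x̄ + K·y = [-173/35, 1383/175]
P' = (I − K·H)·P̄ = [47/7 -459/35; -459/35 4654/175]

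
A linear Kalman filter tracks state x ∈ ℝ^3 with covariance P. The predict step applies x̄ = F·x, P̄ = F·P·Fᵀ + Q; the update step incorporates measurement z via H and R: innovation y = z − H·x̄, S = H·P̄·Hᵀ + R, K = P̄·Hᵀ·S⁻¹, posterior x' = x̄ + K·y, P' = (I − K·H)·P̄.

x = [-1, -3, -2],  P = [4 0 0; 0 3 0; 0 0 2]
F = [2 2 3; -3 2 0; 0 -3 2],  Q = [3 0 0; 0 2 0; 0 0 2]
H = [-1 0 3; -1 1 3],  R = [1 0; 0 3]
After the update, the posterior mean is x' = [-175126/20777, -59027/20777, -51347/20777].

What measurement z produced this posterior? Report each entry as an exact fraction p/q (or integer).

z = [1, -2]

x̄ = F·x = [-14, -3, 5]
P̄ = F·P·Fᵀ + Q = [49 -12 -6; -12 50 -18; -6 -18 37]
S = H·P̄·Hᵀ + R = [419 376; 376 387]
K = P̄·Hᵀ·S⁻¹ = [3775/20777 -7909/20777; -19262/20777 19144/20777; 8055/20777 -2511/20777]
x' − x̄ = [115752/20777, 3304/20777, -155232/20777] = K·y
y = (KᵀK)⁻¹·Kᵀ·(x' − x̄) = [-28, -28]
z = y + H·x̄ = [-28, -28] + [29, 26] = [1, -2]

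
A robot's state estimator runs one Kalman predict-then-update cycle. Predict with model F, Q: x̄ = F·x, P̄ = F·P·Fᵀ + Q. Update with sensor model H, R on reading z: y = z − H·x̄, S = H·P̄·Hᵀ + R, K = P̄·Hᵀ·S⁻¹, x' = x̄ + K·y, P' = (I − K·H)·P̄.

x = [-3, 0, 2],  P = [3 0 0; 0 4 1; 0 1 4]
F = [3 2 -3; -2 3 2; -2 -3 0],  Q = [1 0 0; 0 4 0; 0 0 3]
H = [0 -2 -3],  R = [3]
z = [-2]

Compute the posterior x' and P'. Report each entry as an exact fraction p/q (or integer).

x' = [-555/211, 850/211, -408/211]
P' = [7671/422 222/211 -441/422; 222/211 14430/211 -9585/211; -441/422 -9585/211 12873/422]

x̄ = F·x = [-15, 10, 6]
P̄ = F·P·Fᵀ + Q = [68 -23 -33; -23 80 -30; -33 -30 51]
y = z − H·x̄ = [36]
S = H·P̄·Hᵀ + R = [422]
K = P̄·Hᵀ·S⁻¹ = [145/422; -35/211; -93/422]
x' = x̄ + K·y = [-555/211, 850/211, -408/211]
P' = (I − K·H)·P̄ = [7671/422 222/211 -441/422; 222/211 14430/211 -9585/211; -441/422 -9585/211 12873/422]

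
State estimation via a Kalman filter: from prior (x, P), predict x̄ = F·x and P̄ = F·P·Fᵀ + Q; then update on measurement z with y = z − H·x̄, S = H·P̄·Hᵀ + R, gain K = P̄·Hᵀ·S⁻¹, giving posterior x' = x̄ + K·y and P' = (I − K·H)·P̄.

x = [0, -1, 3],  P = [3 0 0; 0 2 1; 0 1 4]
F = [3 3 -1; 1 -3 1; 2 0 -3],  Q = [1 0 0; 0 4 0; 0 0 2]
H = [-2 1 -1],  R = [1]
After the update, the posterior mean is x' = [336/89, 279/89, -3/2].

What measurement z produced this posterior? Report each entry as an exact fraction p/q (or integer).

x̄ = F·x = [-6, 6, -9]
P̄ = F·P·Fᵀ + Q = [44 -7 21; -7 23 3; 21 3 50]
S = H·P̄·Hᵀ + R = [356]
K = P̄·Hᵀ·S⁻¹ = [-29/89; 17/178; -1/4]
x' − x̄ = [870/89, -255/89, 15/2] = K·y
y = (KᵀK)⁻¹·Kᵀ·(x' − x̄) = [-30]
z = y + H·x̄ = [-30] + [27] = [-3]

z = [-3]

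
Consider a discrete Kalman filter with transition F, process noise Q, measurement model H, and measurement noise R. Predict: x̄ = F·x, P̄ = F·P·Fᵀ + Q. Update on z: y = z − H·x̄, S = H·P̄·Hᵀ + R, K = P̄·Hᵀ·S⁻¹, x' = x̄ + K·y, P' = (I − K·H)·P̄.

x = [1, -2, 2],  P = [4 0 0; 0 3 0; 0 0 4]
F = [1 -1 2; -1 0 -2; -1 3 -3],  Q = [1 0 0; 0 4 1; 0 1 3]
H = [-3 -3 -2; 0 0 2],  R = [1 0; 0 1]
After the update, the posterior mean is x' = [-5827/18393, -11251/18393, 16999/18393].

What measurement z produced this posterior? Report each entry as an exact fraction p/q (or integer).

x̄ = F·x = [7, -5, -13]
P̄ = F·P·Fᵀ + Q = [24 -20 -37; -20 24 29; -37 29 70]
S = H·P̄·Hᵀ + R = [257 -232; -232 281]
K = P̄·Hᵀ·S⁻¹ = [254/18393 -4634/18393; -6214/18393 -1334/18393; -116/18393 9068/18393]
x' − x̄ = [-134578/18393, 80714/18393, 256108/18393] = K·y
y = (KᵀK)⁻¹·Kᵀ·(x' − x̄) = [-19, 28]
z = y + H·x̄ = [-19, 28] + [20, -26] = [1, 2]

z = [1, 2]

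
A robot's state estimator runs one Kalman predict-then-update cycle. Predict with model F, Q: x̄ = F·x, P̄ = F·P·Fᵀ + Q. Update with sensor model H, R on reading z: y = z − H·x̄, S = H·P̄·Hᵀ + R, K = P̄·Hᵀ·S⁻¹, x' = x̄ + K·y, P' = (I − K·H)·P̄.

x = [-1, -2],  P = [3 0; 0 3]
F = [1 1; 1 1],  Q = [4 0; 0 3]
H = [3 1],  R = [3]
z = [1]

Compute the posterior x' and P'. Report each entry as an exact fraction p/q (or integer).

x̄ = F·x = [-3, -3]
P̄ = F·P·Fᵀ + Q = [10 6; 6 9]
y = z − H·x̄ = [13]
S = H·P̄·Hᵀ + R = [138]
K = P̄·Hᵀ·S⁻¹ = [6/23; 9/46]
x' = x̄ + K·y = [9/23, -21/46]
P' = (I − K·H)·P̄ = [14/23 -24/23; -24/23 171/46]

x' = [9/23, -21/46]
P' = [14/23 -24/23; -24/23 171/46]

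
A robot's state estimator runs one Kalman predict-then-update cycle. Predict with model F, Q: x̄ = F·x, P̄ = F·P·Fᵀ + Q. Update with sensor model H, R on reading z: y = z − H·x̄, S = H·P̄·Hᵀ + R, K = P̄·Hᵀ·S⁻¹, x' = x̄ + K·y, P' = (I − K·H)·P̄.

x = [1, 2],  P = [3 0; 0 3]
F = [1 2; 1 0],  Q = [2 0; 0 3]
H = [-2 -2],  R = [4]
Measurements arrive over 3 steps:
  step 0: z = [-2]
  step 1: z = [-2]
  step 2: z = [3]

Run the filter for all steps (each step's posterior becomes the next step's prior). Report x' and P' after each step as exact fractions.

step 0: x̄ = F·x = [5, 1]
step 0: P̄ = F·P·Fᵀ + Q = [17 3; 3 6]
step 0: y = z − H·x̄ = [10]
step 0: S = H·P̄·Hᵀ + R = [120]
step 0: K = P̄·Hᵀ·S⁻¹ = [-1/3; -3/20]
step 0: x' = x̄ + K·y = [5/3, -1/2]
step 0: P' = (I − K·H)·P̄ = [11/3 -3; -3 33/10]
step 1: x̄ = F·x = [2/3, 5/3]
step 1: P̄ = F·P·Fᵀ + Q = [103/15 -7/3; -7/3 20/3]
step 1: y = z − H·x̄ = [8/3]
step 1: S = H·P̄·Hᵀ + R = [592/15]
step 1: K = P̄·Hᵀ·S⁻¹ = [-17/74; -65/296]
step 1: x' = x̄ + K·y = [2/37, 40/37]
step 1: P' = (I − K·H)·P̄ = [177/37 -160/37; -160/37 705/148]
step 2: x̄ = F·x = [82/37, 2/37]
step 2: P̄ = F·P·Fᵀ + Q = [316/37 -143/37; -143/37 288/37]
step 2: y = z − H·x̄ = [279/37]
step 2: S = H·P̄·Hᵀ + R = [1420/37]
step 2: K = P̄·Hᵀ·S⁻¹ = [-173/710; -29/142]
step 2: x' = x̄ + K·y = [269/710, -211/142]
step 2: P' = (I − K·H)·P̄ = [2223/355 -410/71; -410/71 439/71]

step 0: x' = [5/3, -1/2], P' = [11/3 -3; -3 33/10]
step 1: x' = [2/37, 40/37], P' = [177/37 -160/37; -160/37 705/148]
step 2: x' = [269/710, -211/142], P' = [2223/355 -410/71; -410/71 439/71]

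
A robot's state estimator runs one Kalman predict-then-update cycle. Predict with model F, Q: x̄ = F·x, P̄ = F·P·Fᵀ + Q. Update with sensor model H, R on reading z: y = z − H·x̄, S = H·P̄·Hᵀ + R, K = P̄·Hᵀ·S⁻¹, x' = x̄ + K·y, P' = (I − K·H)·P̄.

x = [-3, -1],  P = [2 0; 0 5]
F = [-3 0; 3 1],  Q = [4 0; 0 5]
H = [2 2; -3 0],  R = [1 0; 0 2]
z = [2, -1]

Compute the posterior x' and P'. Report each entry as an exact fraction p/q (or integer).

x' = [1165/2706, 1363/2706]
P' = [595/2706 -593/2706; -593/2706 1255/2706]

x̄ = F·x = [9, -10]
P̄ = F·P·Fᵀ + Q = [22 -18; -18 28]
y = z − H·x̄ = [4, 26]
S = H·P̄·Hᵀ + R = [57 -24; -24 200]
K = P̄·Hᵀ·S⁻¹ = [2/1353 -595/1804; 662/1353 593/1804]
x' = x̄ + K·y = [1165/2706, 1363/2706]
P' = (I − K·H)·P̄ = [595/2706 -593/2706; -593/2706 1255/2706]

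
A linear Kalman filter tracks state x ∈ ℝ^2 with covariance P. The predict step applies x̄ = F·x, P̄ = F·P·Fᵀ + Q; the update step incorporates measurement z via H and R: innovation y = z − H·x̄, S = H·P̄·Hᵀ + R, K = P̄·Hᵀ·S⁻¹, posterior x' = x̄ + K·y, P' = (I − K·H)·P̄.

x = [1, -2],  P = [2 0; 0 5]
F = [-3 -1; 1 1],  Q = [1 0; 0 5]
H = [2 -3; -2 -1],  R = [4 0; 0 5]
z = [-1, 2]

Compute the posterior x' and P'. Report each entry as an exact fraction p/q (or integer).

x' = [-5985/6322, -1022/3161]
P' = [8663/12644 1727/6322; 1727/6322 1563/3161]

x̄ = F·x = [-1, -1]
P̄ = F·P·Fᵀ + Q = [24 -11; -11 12]
y = z − H·x̄ = [-2, -1]
S = H·P̄·Hᵀ + R = [340 -104; -104 69]
K = P̄·Hᵀ·S⁻¹ = [1741/12644 -1039/3161; -1481/6322 -658/3161]
x' = x̄ + K·y = [-5985/6322, -1022/3161]
P' = (I − K·H)·P̄ = [8663/12644 1727/6322; 1727/6322 1563/3161]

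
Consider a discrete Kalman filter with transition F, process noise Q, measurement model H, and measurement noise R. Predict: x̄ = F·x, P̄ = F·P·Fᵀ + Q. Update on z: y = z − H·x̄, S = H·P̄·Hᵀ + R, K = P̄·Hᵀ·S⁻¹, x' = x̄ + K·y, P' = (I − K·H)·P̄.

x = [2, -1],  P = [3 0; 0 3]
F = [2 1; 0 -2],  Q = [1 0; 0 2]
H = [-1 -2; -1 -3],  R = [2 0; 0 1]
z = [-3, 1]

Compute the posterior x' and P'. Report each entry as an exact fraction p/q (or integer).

x̄ = F·x = [3, 2]
P̄ = F·P·Fᵀ + Q = [16 -6; -6 14]
y = z − H·x̄ = [4, 10]
S = H·P̄·Hᵀ + R = [50 70; 70 107]
K = P̄·Hᵀ·S⁻¹ = [-284/225 38/45; 83/225 -26/45]
x' = x̄ + K·y = [1439/225, -518/225]
P' = (I − K·H)·P̄ = [2084/225 -758/225; -758/225 296/225]

x' = [1439/225, -518/225]
P' = [2084/225 -758/225; -758/225 296/225]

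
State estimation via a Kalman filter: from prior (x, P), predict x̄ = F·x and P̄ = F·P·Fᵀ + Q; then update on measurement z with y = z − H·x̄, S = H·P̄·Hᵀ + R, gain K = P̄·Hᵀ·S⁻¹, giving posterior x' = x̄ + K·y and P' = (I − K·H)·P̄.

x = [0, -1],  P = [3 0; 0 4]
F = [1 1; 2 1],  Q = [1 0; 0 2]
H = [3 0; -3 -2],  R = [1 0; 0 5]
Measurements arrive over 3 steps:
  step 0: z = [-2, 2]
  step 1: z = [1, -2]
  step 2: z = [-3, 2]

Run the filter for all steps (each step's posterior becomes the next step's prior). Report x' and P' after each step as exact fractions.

step 0: x̄ = F·x = [-1, -1]
step 0: P̄ = F·P·Fᵀ + Q = [8 10; 10 18]
step 0: y = z − H·x̄ = [1, -3]
step 0: S = H·P̄·Hᵀ + R = [73 -132; -132 269]
step 0: K = P̄·Hᵀ·S⁻¹ = [648/2213 -44/2213; -642/2213 -858/2213]
step 0: x' = x̄ + K·y = [-1433/2213, -281/2213]
step 0: P' = (I − K·H)·P̄ = [216/2213 -214/2213; -214/2213 2466/2213]
step 1: x̄ = F·x = [-1714/2213, -3147/2213]
step 1: P̄ = F·P·Fᵀ + Q = [4467/2213 2256/2213; 2256/2213 6900/2213]
step 1: y = z − H·x̄ = [7355/2213, -15862/2213]
step 1: S = H·P̄·Hᵀ + R = [42416/2213 -53739/2213; -53739/2213 105940/2213]
step 1: K = P̄·Hᵀ·S⁻¹ = [206541/725563 -17913/725563; -175464/725563 -229872/725563]
step 1: x' = x̄ + K·y = [252883/725563, 32691/725563]
step 1: P' = (I − K·H)·P̄ = [68847/725563 -58488/725563; -58488/725563 662412/725563]
step 2: x̄ = F·x = [285574/725563, 538457/725563]
step 2: P̄ = F·P·Fᵀ + Q = [1339846/725563 624642/725563; 624642/725563 2154974/725563]
step 2: y = z − H·x̄ = [-3033411/725563, 3384762/725563]
step 2: S = H·P̄·Hᵀ + R = [12784177/725563 -15806466/725563; -15806466/725563 31802029/725563]
step 2: K = P̄·Hᵀ·S⁻¹ = [61397850/215995579 -5268822/215995579; -52580610/215995579 -68134114/215995579]
step 2: x' = x̄ + K·y = [-196255736/215995579, 62276015/215995579]
step 2: P' = (I − K·H)·P̄ = [20465950/215995579 -17526870/215995579; -17526870/215995579 196625590/215995579]

step 0: x' = [-1433/2213, -281/2213], P' = [216/2213 -214/2213; -214/2213 2466/2213]
step 1: x' = [252883/725563, 32691/725563], P' = [68847/725563 -58488/725563; -58488/725563 662412/725563]
step 2: x' = [-196255736/215995579, 62276015/215995579], P' = [20465950/215995579 -17526870/215995579; -17526870/215995579 196625590/215995579]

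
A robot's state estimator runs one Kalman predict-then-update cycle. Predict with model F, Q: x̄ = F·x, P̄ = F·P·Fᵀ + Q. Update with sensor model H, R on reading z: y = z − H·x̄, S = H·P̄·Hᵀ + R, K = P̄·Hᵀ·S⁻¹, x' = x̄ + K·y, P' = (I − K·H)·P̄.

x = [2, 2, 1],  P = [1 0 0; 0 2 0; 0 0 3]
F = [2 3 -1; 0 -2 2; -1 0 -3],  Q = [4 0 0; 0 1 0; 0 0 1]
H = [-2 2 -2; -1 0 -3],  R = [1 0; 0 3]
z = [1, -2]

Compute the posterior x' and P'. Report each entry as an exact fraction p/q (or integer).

x' = [14911/34811, 35744/34811, 7333/34811]
P' = [115179/34811 55890/34811 -51999/34811; 55890/34811 42459/34811 -16974/34811; -51999/34811 -16974/34811 32811/34811]

x̄ = F·x = [9, -2, -5]
P̄ = F·P·Fᵀ + Q = [29 -18 7; -18 21 -18; 7 -18 29]
y = z − H·x̄ = [13, -8]
S = H·P̄·Hᵀ + R = [661 432; 432 335]
K = P̄·Hᵀ·S⁻¹ = [-14580/34811 13606/34811; 7086/34811 -1656/34811; 4428/34811 -15478/34811]
x' = x̄ + K·y = [14911/34811, 35744/34811, 7333/34811]
P' = (I − K·H)·P̄ = [115179/34811 55890/34811 -51999/34811; 55890/34811 42459/34811 -16974/34811; -51999/34811 -16974/34811 32811/34811]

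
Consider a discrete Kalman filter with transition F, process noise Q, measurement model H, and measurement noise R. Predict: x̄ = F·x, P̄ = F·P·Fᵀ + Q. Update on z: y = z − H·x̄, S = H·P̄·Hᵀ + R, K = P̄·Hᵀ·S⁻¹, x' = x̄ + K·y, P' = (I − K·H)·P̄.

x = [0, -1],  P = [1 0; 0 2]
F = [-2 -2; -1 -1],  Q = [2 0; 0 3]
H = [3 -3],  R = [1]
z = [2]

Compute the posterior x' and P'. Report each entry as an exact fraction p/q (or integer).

x̄ = F·x = [2, 1]
P̄ = F·P·Fᵀ + Q = [14 6; 6 6]
y = z − H·x̄ = [-1]
S = H·P̄·Hᵀ + R = [73]
K = P̄·Hᵀ·S⁻¹ = [24/73; 0]
x' = x̄ + K·y = [122/73, 1]
P' = (I − K·H)·P̄ = [446/73 6; 6 6]

x' = [122/73, 1]
P' = [446/73 6; 6 6]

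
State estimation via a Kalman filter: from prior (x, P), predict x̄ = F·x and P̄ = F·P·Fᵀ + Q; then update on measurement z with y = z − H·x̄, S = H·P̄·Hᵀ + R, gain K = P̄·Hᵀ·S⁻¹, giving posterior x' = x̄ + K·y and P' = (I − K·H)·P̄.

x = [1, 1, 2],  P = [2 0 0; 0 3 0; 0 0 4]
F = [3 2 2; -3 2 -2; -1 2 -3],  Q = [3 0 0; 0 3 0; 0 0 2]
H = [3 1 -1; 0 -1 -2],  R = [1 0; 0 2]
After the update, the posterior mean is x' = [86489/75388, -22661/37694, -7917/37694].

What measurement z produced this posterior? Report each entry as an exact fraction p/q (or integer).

z = [3, 1]

x̄ = F·x = [9, -5, -5]
P̄ = F·P·Fᵀ + Q = [49 -22 -18; -22 49 42; -18 42 52]
S = H·P̄·Hᵀ + R = [435 187; 187 427]
K = P̄·Hᵀ·S⁻¹ = [50215/150776 -1511/150776; -161/75388 -23411/75388; -13/75388 -25771/75388]
x' − x̄ = [-592003/75388, 165809/37694, 180553/37694] = K·y
y = (KᵀK)⁻¹·Kᵀ·(x' − x̄) = [-24, -14]
z = y + H·x̄ = [-24, -14] + [27, 15] = [3, 1]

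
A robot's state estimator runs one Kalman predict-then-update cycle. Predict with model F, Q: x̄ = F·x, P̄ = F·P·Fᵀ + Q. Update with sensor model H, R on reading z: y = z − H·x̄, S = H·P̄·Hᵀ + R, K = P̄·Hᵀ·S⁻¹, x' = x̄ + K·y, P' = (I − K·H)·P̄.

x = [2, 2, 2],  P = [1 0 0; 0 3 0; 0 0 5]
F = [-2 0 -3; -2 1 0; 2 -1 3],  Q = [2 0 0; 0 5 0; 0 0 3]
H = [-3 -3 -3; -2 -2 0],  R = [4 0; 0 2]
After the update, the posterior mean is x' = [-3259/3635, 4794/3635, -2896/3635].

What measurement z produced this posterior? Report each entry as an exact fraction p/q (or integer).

x̄ = F·x = [-10, -2, 8]
P̄ = F·P·Fᵀ + Q = [51 4 -49; 4 12 -7; -49 -7 55]
S = H·P̄·Hᵀ + R = [130 90; 90 286]
K = P̄·Hᵀ·S⁻¹ = [594/3635 -317/727; -2421/14540 -173/2908; -4611/14540 1429/2908]
x' − x̄ = [33091/3635, 12064/3635, -31976/3635] = K·y
y = (KᵀK)⁻¹·Kᵀ·(x' − x̄) = [-11, -25]
z = y + H·x̄ = [-11, -25] + [12, 24] = [1, -1]

z = [1, -1]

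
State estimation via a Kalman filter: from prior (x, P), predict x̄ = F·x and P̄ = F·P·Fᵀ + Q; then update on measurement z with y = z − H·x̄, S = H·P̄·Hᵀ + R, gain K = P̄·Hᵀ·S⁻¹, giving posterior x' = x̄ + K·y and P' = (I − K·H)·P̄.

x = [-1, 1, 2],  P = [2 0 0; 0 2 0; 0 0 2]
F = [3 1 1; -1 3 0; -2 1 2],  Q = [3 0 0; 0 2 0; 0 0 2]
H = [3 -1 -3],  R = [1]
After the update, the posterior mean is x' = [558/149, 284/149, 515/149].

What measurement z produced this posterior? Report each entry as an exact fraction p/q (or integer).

z = [-1]

x̄ = F·x = [0, 4, 7]
P̄ = F·P·Fᵀ + Q = [25 0 -6; 0 22 10; -6 10 20]
S = H·P̄·Hᵀ + R = [596]
K = P̄·Hᵀ·S⁻¹ = [93/596; -13/149; -22/149]
x' − x̄ = [558/149, -312/149, -528/149] = K·y
y = (KᵀK)⁻¹·Kᵀ·(x' − x̄) = [24]
z = y + H·x̄ = [24] + [-25] = [-1]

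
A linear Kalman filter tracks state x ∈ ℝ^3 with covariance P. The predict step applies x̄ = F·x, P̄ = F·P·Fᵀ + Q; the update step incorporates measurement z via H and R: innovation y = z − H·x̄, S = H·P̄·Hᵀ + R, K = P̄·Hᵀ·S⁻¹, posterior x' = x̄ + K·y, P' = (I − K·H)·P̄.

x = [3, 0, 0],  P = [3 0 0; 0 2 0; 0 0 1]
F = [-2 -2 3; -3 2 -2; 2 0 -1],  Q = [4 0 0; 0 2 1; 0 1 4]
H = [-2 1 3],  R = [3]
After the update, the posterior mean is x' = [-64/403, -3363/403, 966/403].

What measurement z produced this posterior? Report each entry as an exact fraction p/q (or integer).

z = [-1]

x̄ = F·x = [-6, -9, 6]
P̄ = F·P·Fᵀ + Q = [33 4 -15; 4 41 -15; -15 -15 17]
S = H·P̄·Hᵀ + R = [403]
K = P̄·Hᵀ·S⁻¹ = [-107/403; -12/403; 66/403]
x' − x̄ = [2354/403, 264/403, -1452/403] = K·y
y = (KᵀK)⁻¹·Kᵀ·(x' − x̄) = [-22]
z = y + H·x̄ = [-22] + [21] = [-1]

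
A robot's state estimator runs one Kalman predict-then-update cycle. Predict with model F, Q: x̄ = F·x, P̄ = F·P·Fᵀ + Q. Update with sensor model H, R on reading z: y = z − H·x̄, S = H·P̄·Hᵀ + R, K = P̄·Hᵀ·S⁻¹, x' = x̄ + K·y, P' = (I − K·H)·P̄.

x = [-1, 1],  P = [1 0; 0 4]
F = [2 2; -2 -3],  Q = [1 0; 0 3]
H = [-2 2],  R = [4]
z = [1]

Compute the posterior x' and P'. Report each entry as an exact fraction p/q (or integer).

x' = [-147/242, -29/242]
P' = [140/121 91/121; 91/121 162/121]

x̄ = F·x = [0, -1]
P̄ = F·P·Fᵀ + Q = [21 -28; -28 43]
y = z − H·x̄ = [3]
S = H·P̄·Hᵀ + R = [484]
K = P̄·Hᵀ·S⁻¹ = [-49/242; 71/242]
x' = x̄ + K·y = [-147/242, -29/242]
P' = (I − K·H)·P̄ = [140/121 91/121; 91/121 162/121]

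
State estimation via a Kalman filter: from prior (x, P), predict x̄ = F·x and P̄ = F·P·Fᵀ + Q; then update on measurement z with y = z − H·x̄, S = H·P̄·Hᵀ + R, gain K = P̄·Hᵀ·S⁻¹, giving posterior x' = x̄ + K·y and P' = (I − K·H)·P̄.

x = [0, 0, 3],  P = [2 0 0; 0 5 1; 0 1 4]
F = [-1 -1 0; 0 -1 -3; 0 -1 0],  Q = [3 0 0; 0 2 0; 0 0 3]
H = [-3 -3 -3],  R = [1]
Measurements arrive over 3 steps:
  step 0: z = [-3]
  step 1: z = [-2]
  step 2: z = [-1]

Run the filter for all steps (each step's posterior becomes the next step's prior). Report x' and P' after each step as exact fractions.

step 0: x̄ = F·x = [0, -9, 0]
step 0: P̄ = F·P·Fᵀ + Q = [10 8 5; 8 49 8; 5 8 8]
step 0: y = z − H·x̄ = [-30]
step 0: S = H·P̄·Hᵀ + R = [982]
step 0: K = P̄·Hᵀ·S⁻¹ = [-69/982; -195/982; -63/982]
step 0: x' = x̄ + K·y = [1035/491, -1494/491, 945/491]
step 0: P' = (I − K·H)·P̄ = [5059/982 -5599/982 563/982; -5599/982 10093/982 -4429/982; 563/982 -4429/982 3887/982]
step 1: x̄ = F·x = [459/491, -1341/491, 1494/491]
step 1: P̄ = F·P·Fᵀ + Q = [3450/491 -3552/491 2247/491; -3552/491 10233/491 -1597/491; 2247/491 -1597/491 13039/982]
step 1: y = z − H·x̄ = [854/491]
step 1: S = H·P̄·Hᵀ + R = [260155/982]
step 1: K = P̄·Hᵀ·S⁻¹ = [-2574/52031; -30504/260155; -43017/260155]
step 1: x' = x̄ + K·y = [6309/7433, -109083/37165, 102396/37165]
step 1: P' = (I − K·H)·P̄ = [331860/52031 -456360/52031 125358/52031; -456360/52031 4474377/260155 -2182409/260155; 125358/52031 -2182409/260155 1569958/260155]
step 2: x̄ = F·x = [77538/37165, -39621/7433, 109083/37165]
step 2: P̄ = F·P·Fᵀ + Q = [2350542/260155 -494856/52031 2192577/260155; -494856/52031 1205971/52031 -414570/52031; 2192577/260155 -414570/52031 5254842/260155]
step 2: y = z − H·x̄ = [-71617/37165]
step 2: S = H·P̄·Hᵀ + R = [80595352/260155]
step 2: K = P̄·Hᵀ·S⁻¹ = [-6206517/80595352; -4448175/80595352; -16123707/80595352]
step 2: x' = x̄ + K·y = [180107481/80595352, -421035309/80595352, 267625839/80595352]
step 2: P' = (I − K·H)·P̄ = [580123029/80595352 -872645697/80595352 294591507/80595352; -872645697/80595352 1791977957/80595352 -917849535/80595352; 294591507/80595352 -917849535/80595352 628632597/80595352]

step 0: x' = [1035/491, -1494/491, 945/491], P' = [5059/982 -5599/982 563/982; -5599/982 10093/982 -4429/982; 563/982 -4429/982 3887/982]
step 1: x' = [6309/7433, -109083/37165, 102396/37165], P' = [331860/52031 -456360/52031 125358/52031; -456360/52031 4474377/260155 -2182409/260155; 125358/52031 -2182409/260155 1569958/260155]
step 2: x' = [180107481/80595352, -421035309/80595352, 267625839/80595352], P' = [580123029/80595352 -872645697/80595352 294591507/80595352; -872645697/80595352 1791977957/80595352 -917849535/80595352; 294591507/80595352 -917849535/80595352 628632597/80595352]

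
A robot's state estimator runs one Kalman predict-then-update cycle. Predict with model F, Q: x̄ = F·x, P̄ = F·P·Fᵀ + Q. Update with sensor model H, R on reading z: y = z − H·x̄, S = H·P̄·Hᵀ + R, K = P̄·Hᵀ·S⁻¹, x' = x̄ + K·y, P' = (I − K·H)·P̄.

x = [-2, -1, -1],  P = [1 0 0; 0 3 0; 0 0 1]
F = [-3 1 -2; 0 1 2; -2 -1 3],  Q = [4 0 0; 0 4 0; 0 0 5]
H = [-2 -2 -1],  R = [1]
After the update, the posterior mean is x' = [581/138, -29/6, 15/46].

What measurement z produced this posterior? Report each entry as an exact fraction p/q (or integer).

z = [1]

x̄ = F·x = [7, -3, 2]
P̄ = F·P·Fᵀ + Q = [20 -1 -3; -1 11 3; -3 3 21]
S = H·P̄·Hᵀ + R = [138]
K = P̄·Hᵀ·S⁻¹ = [-35/138; -1/6; -7/46]
x' − x̄ = [-385/138, -11/6, -77/46] = K·y
y = (KᵀK)⁻¹·Kᵀ·(x' − x̄) = [11]
z = y + H·x̄ = [11] + [-10] = [1]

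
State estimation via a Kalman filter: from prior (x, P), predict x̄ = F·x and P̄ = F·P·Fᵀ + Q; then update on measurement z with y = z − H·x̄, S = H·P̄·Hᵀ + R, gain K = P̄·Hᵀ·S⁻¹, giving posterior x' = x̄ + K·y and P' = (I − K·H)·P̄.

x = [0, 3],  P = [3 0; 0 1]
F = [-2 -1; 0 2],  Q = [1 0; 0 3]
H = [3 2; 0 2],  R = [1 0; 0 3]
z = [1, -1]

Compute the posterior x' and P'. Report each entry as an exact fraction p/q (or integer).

x̄ = F·x = [-3, 6]
P̄ = F·P·Fᵀ + Q = [14 -2; -2 7]
y = z − H·x̄ = [-2, -13]
S = H·P̄·Hᵀ + R = [131 16; 16 31]
K = P̄·Hᵀ·S⁻¹ = [1242/3805 -1132/3805; 24/3805 1706/3805]
x' = x̄ + K·y = [817/3805, 604/3805]
P' = (I − K·H)·P̄ = [1546/3805 -1698/3805; -1698/3805 2559/3805]

x' = [817/3805, 604/3805]
P' = [1546/3805 -1698/3805; -1698/3805 2559/3805]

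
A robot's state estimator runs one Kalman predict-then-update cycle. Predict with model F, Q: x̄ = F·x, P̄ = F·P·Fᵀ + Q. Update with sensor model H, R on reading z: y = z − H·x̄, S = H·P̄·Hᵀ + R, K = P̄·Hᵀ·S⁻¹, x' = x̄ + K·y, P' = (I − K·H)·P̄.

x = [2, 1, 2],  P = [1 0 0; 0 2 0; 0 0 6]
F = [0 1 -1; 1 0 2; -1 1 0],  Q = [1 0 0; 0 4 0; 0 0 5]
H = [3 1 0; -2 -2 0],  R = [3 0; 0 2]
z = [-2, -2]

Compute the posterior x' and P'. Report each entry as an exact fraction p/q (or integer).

x' = [-1532/1061, 2717/1061, -1714/1061]
P' = [846/1061 -1089/1061 193/1061; -1089/1061 1842/1061 -192/1061; 193/1061 -192/1061 7841/1061]

x̄ = F·x = [-1, 6, -1]
P̄ = F·P·Fᵀ + Q = [9 -12 2; -12 29 -1; 2 -1 8]
y = z − H·x̄ = [-5, 8]
S = H·P̄·Hᵀ + R = [41 -16; -16 58]
K = P̄·Hᵀ·S⁻¹ = [483/1061 243/1061; -475/1061 -753/1061; 129/1061 -1/1061]
x' = x̄ + K·y = [-1532/1061, 2717/1061, -1714/1061]
P' = (I − K·H)·P̄ = [846/1061 -1089/1061 193/1061; -1089/1061 1842/1061 -192/1061; 193/1061 -192/1061 7841/1061]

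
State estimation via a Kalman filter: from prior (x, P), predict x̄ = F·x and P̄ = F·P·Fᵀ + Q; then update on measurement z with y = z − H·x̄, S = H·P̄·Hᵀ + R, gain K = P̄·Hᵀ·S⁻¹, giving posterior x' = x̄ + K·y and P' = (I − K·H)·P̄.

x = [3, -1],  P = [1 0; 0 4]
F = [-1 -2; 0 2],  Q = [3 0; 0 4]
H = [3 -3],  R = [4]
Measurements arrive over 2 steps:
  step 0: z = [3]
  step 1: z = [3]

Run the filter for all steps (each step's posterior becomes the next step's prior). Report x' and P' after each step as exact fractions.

step 0: x' = [-1, -2], P' = [344/163 308/163; 308/163 344/163]
step 1: x' = [37469/85729, -53476/85729], P' = [179976/85729 158244/85729; 158244/85729 174324/85729]

step 0: x̄ = F·x = [-1, -2]
step 0: P̄ = F·P·Fᵀ + Q = [20 -16; -16 20]
step 0: y = z − H·x̄ = [0]
step 0: S = H·P̄·Hᵀ + R = [652]
step 0: K = P̄·Hᵀ·S⁻¹ = [27/163; -27/163]
step 0: x' = x̄ + K·y = [-1, -2]
step 0: P' = (I − K·H)·P̄ = [344/163 308/163; 308/163 344/163]
step 1: x̄ = F·x = [5, -4]
step 1: P̄ = F·P·Fᵀ + Q = [3441/163 -1992/163; -1992/163 2028/163]
step 1: y = z − H·x̄ = [-24]
step 1: S = H·P̄·Hᵀ + R = [85729/163]
step 1: K = P̄·Hᵀ·S⁻¹ = [16299/85729; -12060/85729]
step 1: x' = x̄ + K·y = [37469/85729, -53476/85729]
step 1: P' = (I − K·H)·P̄ = [179976/85729 158244/85729; 158244/85729 174324/85729]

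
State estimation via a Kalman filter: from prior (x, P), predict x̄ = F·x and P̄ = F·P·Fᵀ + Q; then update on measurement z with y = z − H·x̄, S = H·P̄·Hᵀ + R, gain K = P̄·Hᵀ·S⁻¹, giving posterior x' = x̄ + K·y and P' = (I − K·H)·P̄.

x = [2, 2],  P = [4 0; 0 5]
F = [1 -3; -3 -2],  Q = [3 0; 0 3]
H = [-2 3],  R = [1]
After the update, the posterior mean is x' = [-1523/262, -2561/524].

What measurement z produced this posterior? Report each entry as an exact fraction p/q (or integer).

z = [-3]

x̄ = F·x = [-4, -10]
P̄ = F·P·Fᵀ + Q = [52 18; 18 59]
S = H·P̄·Hᵀ + R = [524]
K = P̄·Hᵀ·S⁻¹ = [-25/262; 141/524]
x' − x̄ = [-475/262, 2679/524] = K·y
y = (KᵀK)⁻¹·Kᵀ·(x' − x̄) = [19]
z = y + H·x̄ = [19] + [-22] = [-3]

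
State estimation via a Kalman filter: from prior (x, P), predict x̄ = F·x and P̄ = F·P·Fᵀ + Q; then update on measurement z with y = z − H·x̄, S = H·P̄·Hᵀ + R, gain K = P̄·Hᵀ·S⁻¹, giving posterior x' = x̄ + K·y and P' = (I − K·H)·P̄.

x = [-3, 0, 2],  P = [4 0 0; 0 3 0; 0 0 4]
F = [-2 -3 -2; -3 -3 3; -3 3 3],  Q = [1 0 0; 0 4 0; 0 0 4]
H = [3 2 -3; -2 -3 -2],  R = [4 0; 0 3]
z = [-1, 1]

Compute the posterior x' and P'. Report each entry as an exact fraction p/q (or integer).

x̄ = F·x = [2, 15, 15]
P̄ = F·P·Fᵀ + Q = [60 27 -27; 27 103 45; -27 45 103]
y = z − H·x̄ = [8, 80]
S = H·P̄·Hᵀ + R = [2153 -486; -486 2230]
K = P̄·Hᵀ·S⁻¹ = [45072/326071 -23343/652142; 59401/2282497 -901437/4564994; -404241/2282497 -763711/4564994]
x' = x̄ + K·y = [78998/326071, -1344817/2282497, 455087/2282497]
P' = (I − K·H)·P̄ = [7301739/652142 -6668433/652142 2735925/652142; -6668433/652142 43785517/4564994 -17647089/4564994; 2735925/652142 -17647089/4564994 8464725/4564994]

x' = [78998/326071, -1344817/2282497, 455087/2282497]
P' = [7301739/652142 -6668433/652142 2735925/652142; -6668433/652142 43785517/4564994 -17647089/4564994; 2735925/652142 -17647089/4564994 8464725/4564994]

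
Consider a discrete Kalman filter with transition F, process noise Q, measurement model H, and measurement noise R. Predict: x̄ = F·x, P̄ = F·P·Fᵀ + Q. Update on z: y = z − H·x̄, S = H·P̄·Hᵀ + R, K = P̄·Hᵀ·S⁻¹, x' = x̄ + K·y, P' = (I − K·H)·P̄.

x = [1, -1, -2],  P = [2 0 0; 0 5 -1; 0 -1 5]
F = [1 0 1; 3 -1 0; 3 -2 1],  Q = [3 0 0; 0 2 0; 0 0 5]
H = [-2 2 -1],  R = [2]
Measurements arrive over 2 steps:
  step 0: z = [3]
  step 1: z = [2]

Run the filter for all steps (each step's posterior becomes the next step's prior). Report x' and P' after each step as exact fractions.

step 0: x̄ = F·x = [-1, 4, 3]
step 0: P̄ = F·P·Fᵀ + Q = [10 7 13; 7 25 29; 13 29 52]
step 0: y = z − H·x̄ = [-4]
step 0: S = H·P̄·Hᵀ + R = [74]
step 0: K = P̄·Hᵀ·S⁻¹ = [-19/74; 7/74; -10/37]
step 0: x' = x̄ + K·y = [1/37, 134/37, 151/37]
step 0: P' = (I − K·H)·P̄ = [379/74 651/74 291/37; 651/74 1801/74 1143/37; 291/37 1143/37 1724/37]
step 1: x̄ = F·x = [152/37, -131/37, -114/37]
step 1: P̄ = F·P·Fᵀ + Q = [5213/74 -27/37 1039/74; -27/37 727/37 307/37; 1039/74 307/37 969/74]
step 1: y = z − H·x̄ = [526/37]
step 1: S = H·P̄·Hᵀ + R = [29917/74]
step 1: K = P̄·Hᵀ·S⁻¹ = [-11573/29917; 2402/29917; -1819/29917]
step 1: x' = x̄ + K·y = [-41622/29917, -71775/29917, -118036/29917]
step 1: P' = (I − K·H)·P̄ = [297608/29917 353822/29917 135574/29917; 353822/29917 509861/29917 307274/29917; 135574/29917 307274/29917 347038/29917]

step 0: x' = [1/37, 134/37, 151/37], P' = [379/74 651/74 291/37; 651/74 1801/74 1143/37; 291/37 1143/37 1724/37]
step 1: x' = [-41622/29917, -71775/29917, -118036/29917], P' = [297608/29917 353822/29917 135574/29917; 353822/29917 509861/29917 307274/29917; 135574/29917 307274/29917 347038/29917]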